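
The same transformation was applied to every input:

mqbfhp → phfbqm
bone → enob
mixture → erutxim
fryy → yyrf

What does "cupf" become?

Each output is the input with this applied: reverse the string.
Doing the same to "cupf": "fpuc".

fpuc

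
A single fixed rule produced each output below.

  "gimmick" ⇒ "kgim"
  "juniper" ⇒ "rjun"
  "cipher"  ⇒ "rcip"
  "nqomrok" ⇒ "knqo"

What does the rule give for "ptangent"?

tpta

Looking at the pairs, the operation is to move the first 3 characters to the end (rotate left by 3), then keep only the last 4 characters.
Applying both steps to "ptangent": "ngentpta", then "tpta".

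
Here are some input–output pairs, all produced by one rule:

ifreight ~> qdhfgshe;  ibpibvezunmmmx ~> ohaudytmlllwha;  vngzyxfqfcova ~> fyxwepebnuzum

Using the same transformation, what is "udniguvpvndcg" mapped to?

What's happening: shift every letter 1 place backward in the alphabet (wrapping around), then move the first 2 characters to the end (rotate left by 2).
"udniguvpvndcg" → "tcmhftuoumcbf" → "mhftuoumcbftc".

mhftuoumcbftc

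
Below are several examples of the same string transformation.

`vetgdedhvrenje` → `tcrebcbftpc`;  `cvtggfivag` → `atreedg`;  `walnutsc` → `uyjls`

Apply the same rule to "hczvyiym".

The pattern: shift every letter 2 places backward in the alphabet (wrapping around), then delete the last 3 characters.
Applying that to "hczvyiym" gives "faxtw".
(Check on "cvtggfivag": → "atreedgtye" → "atreedg" ✓)

faxtw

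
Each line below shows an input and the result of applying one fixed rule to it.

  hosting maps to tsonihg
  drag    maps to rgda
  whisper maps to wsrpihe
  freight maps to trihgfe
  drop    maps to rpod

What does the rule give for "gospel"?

What's happening: sort the characters into reverse alphabetical order.
"gospel" → "spolge".

spolge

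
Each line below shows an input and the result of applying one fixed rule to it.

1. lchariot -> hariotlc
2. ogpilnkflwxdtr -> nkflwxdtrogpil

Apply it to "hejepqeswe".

The rule is to swap the front and back halves of the string, then move the last 2 characters to the front (rotate right by 2).
On "hejepqeswe": the first step gives "qeswehejep", and the second then gives "epqeswehej".

epqeswehej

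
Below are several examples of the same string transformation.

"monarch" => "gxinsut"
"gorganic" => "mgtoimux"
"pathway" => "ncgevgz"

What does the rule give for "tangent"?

Looking at the pairs, the operation is to shift every letter 6 places forward in the alphabet (wrapping around), then move the first 3 characters to the end (rotate left by 3).
Working it through for "tangent": intermediate "zgtmktz", final "mktzzgt".
(Check on "monarch": → "sutgxin" → "gxinsut" ✓)

mktzzgt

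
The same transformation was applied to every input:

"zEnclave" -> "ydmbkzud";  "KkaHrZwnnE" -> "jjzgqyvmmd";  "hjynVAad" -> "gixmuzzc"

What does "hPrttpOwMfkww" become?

The transformation: shift every letter 1 place backward in the alphabet (wrapping around), then convert every letter to lowercase.
"hPrttpOwMfkww" → "gOqssoNvLejvv" → "goqssonvlejvv".

goqssonvlejvv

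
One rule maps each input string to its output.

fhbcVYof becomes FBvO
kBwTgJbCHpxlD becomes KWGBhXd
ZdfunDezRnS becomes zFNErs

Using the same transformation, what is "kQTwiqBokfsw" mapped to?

KtIbKS

Looking at the pairs, the operation is to keep every other character starting from the first (positions 1st, 3rd, 5th, ...), then flip the case of every letter.
Doing the same to "kQTwiqBokfsw": "KtIbKS".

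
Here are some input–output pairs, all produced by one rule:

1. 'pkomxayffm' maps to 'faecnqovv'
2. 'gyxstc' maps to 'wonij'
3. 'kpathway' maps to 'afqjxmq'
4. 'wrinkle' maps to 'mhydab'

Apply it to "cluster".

sbkiju

Each output is the input with this applied: shift every letter 10 places backward in the alphabet (wrapping around), then delete the last character.
Starting from "cluster": after the first operation, "sbkijuh"; after the second, "sbkiju".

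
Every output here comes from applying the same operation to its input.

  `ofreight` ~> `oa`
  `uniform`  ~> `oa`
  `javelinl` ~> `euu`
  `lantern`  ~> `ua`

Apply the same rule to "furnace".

The transformation: shift every letter 9 places forward in the alphabet (wrapping around), then keep only the vowels.
On "furnace": the first step gives "odawjln", and the second then gives "oa".

oa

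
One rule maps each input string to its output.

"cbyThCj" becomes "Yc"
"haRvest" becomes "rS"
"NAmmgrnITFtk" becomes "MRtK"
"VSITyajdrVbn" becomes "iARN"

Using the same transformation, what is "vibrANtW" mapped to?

Bn

The pattern: keep one character in every 3, starting at position 3 (positions 3rd, 6th, 9th, ...), then flip the case of every letter.
"vibrANtW" → "bN" → "Bn".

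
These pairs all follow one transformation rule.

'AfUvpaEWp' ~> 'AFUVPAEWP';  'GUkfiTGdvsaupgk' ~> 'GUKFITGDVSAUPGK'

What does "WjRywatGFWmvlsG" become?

WJRYWATGFWMVLSG

Looking at the pairs, the operation is to convert every letter to uppercase.
Applying that to "WjRywatGFWmvlsG" gives "WJRYWATGFWMVLSG".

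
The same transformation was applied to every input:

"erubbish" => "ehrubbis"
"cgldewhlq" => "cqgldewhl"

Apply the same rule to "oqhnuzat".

Looking at the pairs, the operation is to swap the first and last characters, then move the last character to the front.
Working it through for "oqhnuzat": intermediate "tqhnuzao", final "otqhnuza".

otqhnuza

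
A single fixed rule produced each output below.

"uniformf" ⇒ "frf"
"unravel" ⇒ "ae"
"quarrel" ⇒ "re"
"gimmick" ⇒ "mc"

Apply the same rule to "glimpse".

The transformation: keep every other character starting from the second (positions 2nd, 4th, 6th, ...), then delete the first character.
On "glimpse": the first step gives "lms", and the second then gives "ms".

ms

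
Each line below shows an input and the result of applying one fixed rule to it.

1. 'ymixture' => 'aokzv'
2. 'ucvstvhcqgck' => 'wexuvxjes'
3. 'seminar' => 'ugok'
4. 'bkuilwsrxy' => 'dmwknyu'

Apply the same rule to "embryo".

The rule is to shift every letter 2 places forward in the alphabet (wrapping around), then delete the last 3 characters.
"embryo" → "godtaq" → "god".

god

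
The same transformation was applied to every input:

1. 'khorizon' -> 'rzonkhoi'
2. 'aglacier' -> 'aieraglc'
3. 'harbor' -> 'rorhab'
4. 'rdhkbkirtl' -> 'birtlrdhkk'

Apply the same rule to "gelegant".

The rule is to swap the front and back halves of the string, then swap the first and last characters.
On "gelegant" that produces "eantgelg".

eantgelg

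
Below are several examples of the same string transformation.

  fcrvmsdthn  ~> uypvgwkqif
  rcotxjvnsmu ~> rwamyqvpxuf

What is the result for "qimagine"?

pdjlqhtl

Each output is the input with this applied: move the first 2 characters to the end (rotate left by 2), then shift every letter 3 places forward in the alphabet (wrapping around).
Applying both steps to "qimagine": "magineqi", then "pdjlqhtl".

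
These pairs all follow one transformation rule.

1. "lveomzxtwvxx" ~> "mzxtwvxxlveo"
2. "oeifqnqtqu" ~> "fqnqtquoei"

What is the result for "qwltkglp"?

Rule — swap the front and back halves of the string, then move the last 2 characters to the front (rotate right by 2).
Applying both steps to "qwltkglp": "kglpqwlt", then "ltkglpqw".

ltkglpqw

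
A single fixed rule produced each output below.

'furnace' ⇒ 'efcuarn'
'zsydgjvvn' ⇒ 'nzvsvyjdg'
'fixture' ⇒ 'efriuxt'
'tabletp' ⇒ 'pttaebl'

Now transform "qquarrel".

lqeqrura

In each case the input is transformed by: take characters alternately from the front and the back (1st, last, 2nd, 2nd-last, ...), then swap each adjacent pair of characters (1↔2, 3↔4, ...).
On "qquarrel": the first step gives "qlqeurar", and the second then gives "lqeqrura".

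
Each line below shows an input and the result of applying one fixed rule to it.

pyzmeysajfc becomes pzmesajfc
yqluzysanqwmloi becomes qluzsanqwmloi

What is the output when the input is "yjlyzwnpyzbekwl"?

jlzwnpzbekwl

Each output is the input with this applied: remove every "y".
For "yjlyzwnpyzbekwl" the result is "jlzwnpzbekwl".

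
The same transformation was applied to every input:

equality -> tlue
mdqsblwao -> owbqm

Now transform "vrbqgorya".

In each case the input is transformed by: keep every other character starting from the first (positions 1st, 3rd, 5th, ...), then reverse the string.
"vrbqgorya" → "argbv".

argbv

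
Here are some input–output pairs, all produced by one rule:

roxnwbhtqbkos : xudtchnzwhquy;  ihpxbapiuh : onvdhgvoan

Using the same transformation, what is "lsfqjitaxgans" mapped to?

The pattern: shift every letter 6 places forward in the alphabet (wrapping around).
Doing the same to "lsfqjitaxgans": "rylwpozgdmgty".

rylwpozgdmgty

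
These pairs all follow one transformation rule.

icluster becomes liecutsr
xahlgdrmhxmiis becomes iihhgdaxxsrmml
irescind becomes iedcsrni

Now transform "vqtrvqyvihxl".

rqqlihyxvvvt

The pattern: sort the characters into reverse alphabetical order, then swap the front and back halves of the string.
For "vqtrvqyvihxl", step one produces "yxvvvtrqqlih"; step two turns that into "rqqlihyxvvvt".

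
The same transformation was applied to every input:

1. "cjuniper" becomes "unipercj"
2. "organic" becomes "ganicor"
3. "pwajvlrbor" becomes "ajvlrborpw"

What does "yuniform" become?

Looking at the pairs, the operation is to move the first 2 characters to the end (rotate left by 2).
"yuniform" → "niformyu".

niformyu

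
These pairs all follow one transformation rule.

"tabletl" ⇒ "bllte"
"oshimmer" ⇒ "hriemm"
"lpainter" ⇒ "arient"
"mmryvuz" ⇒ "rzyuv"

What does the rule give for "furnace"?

renca

Looking at the pairs, the operation is to delete the first 2 characters, then take characters alternately from the front and the back (1st, last, 2nd, 2nd-last, ...).
"furnace" → "rnace" → "renca".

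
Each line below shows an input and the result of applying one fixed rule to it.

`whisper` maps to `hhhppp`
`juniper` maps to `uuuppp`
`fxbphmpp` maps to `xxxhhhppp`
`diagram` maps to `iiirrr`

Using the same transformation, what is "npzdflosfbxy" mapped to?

pppfffsssxxx

Looking at the pairs, the operation is to keep one character in every 3, starting at position 2 (positions 2nd, 5th, 8th, ...), then repeat every character 3 times.
Working it through for "npzdflosfbxy": intermediate "pfsx", final "pppfffsssxxx".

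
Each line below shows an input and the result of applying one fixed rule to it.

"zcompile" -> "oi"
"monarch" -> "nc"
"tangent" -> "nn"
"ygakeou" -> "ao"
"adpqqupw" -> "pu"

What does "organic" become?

The rule is to keep one character in every 3, starting at position 3 (positions 3rd, 6th, 9th, ...).
Applying that to "organic" gives "gi".

gi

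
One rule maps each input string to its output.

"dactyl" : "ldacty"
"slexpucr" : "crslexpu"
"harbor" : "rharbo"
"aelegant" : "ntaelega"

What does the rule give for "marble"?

Each output is the input with this applied: move the first 2 characters to the end (rotate left by 2), then swap the front and back halves of the string.
Starting from "marble": after the first operation, "rblema"; after the second, "emarbl".
(Check on "harbor": → "rborha" → "rharbo" ✓)

emarbl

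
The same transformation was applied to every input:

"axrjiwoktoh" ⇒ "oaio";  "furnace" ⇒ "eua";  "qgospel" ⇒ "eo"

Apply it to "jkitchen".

What's happening: move the last 2 characters to the front (rotate right by 2), then keep only the vowels.
On "jkitchen": the first step gives "enjkitch", and the second then gives "ei".
(Check on "qgospel": → "elqgosp" → "eo" ✓)

ei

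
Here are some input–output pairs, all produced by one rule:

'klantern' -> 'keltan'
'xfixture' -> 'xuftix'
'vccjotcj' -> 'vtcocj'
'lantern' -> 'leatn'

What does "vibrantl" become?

The pattern: delete the last 2 characters, then take characters alternately from the front and the back (1st, last, 2nd, 2nd-last, ...).
Working it through for "vibrantl": intermediate "vibran", final "vniabr".

vniabr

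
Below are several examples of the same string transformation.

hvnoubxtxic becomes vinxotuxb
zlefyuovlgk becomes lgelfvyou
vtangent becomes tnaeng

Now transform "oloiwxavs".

Looking at the pairs, the operation is to take characters alternately from the front and the back (1st, last, 2nd, 2nd-last, ...), then delete the first 2 characters.
For "oloiwxavs" the result is "lvoaixw".

lvoaixw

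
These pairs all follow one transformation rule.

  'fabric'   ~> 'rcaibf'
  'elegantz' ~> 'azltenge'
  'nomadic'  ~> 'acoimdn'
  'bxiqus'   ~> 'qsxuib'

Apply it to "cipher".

What's happening: take characters alternately from the front and the back (1st, last, 2nd, 2nd-last, ...), then swap the first and last characters.
On "cipher": the first step gives "crieph", and the second then gives "hriepc".
(Check on "nomadic": → "ncoimda" → "acoimdn" ✓)

hriepc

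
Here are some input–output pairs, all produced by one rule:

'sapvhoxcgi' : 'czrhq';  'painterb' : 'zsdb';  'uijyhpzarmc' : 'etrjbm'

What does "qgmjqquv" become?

Each output is the input with this applied: shift every letter 10 places forward in the alphabet (wrapping around), then keep every other character starting from the first (positions 1st, 3rd, 5th, ...).
Applying both steps to "qgmjqquv": "aqwtaaef", then "awae".
(Check on "painterb": → "zksxdobl" → "zsdb" ✓)

awae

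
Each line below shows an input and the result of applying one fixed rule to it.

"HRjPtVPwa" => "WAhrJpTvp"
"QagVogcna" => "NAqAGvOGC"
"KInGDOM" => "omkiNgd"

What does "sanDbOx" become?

oXSANdB

The rule is to move the last 2 characters to the front (rotate right by 2), then flip the case of every letter.
Doing the same to "sanDbOx": "oXSANdB".
(Check on "HRjPtVPwa": → "waHRjPtVP" → "WAhrJpTvp" ✓)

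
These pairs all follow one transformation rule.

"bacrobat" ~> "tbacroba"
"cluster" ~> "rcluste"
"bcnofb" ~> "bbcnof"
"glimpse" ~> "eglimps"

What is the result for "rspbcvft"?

Rule — move the last character to the front.
"rspbcvft" → "trspbcvf".

trspbcvf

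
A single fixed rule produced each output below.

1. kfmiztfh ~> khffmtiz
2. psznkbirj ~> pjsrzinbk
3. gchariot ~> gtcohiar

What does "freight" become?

In each case the input is transformed by: take characters alternately from the front and the back (1st, last, 2nd, 2nd-last, ...).
So "freight" becomes "ftrhegi".

ftrhegi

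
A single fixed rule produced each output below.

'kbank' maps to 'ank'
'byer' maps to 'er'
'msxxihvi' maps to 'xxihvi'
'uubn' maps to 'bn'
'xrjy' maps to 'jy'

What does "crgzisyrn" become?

gzisyrn

What's happening: delete the first 2 characters.
On "crgzisyrn" that produces "gzisyrn".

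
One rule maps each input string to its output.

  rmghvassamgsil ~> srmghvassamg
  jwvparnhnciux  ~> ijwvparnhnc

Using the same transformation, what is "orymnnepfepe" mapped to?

eorymnnepf

The transformation: delete the last 2 characters, then move the last character to the front.
On "orymnnepfepe": the first step gives "orymnnepfe", and the second then gives "eorymnnepf".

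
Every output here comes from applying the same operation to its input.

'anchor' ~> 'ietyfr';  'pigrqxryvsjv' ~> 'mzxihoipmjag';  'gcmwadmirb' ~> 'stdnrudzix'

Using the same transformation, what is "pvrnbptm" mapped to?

Rule — shift every letter 9 places backward in the alphabet (wrapping around), then swap the first and last characters.
"pvrnbptm" → "gmiesgkd" → "dmiesgkg".

dmiesgkg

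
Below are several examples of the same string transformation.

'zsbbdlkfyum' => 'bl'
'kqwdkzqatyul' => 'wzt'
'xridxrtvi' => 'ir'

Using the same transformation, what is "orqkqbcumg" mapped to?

qb

Each output is the input with this applied: keep one character in every 3, starting at position 3 (positions 3rd, 6th, 9th, ...), then delete the last character.
Starting from "orqkqbcumg": after the first operation, "qbm"; after the second, "qb".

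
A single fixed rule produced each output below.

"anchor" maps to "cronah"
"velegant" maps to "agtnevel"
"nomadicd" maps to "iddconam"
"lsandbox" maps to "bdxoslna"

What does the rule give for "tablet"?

bteatl

In each case the input is transformed by: swap each adjacent pair of characters (1↔2, 3↔4, ...), then swap the front and back halves of the string.
On "tablet": the first step gives "atlbte", and the second then gives "bteatl".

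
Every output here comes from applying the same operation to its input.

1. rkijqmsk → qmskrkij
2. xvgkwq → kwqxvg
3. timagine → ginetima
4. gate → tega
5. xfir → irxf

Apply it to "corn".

rnco

In each case the input is transformed by: swap the front and back halves of the string.
On "corn" that produces "rnco".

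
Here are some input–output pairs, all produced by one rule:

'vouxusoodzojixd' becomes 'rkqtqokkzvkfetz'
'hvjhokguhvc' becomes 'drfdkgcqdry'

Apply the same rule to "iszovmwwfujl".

eovkrissbqfh

In each case the input is transformed by: shift every letter 4 places backward in the alphabet (wrapping around).
On "iszovmwwfujl" that produces "eovkrissbqfh".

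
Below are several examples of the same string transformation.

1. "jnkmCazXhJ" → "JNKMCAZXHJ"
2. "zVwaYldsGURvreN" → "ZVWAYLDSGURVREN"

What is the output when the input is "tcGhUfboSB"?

TCGHUFBOSB

Rule — convert every letter to uppercase.
So "tcGhUfboSB" becomes "TCGHUFBOSB".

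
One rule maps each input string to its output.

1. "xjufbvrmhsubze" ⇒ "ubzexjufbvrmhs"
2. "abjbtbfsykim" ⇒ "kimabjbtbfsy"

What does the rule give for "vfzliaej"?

Looking at the pairs, the operation is to swap the front and back halves of the string, then move the first 3 characters to the end (rotate left by 3).
"vfzliaej" → "iaejvfzl" → "jvfzliae".

jvfzliae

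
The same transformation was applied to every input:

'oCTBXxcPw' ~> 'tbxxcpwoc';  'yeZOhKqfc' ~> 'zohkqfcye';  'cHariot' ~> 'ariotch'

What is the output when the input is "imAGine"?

The rule is to move the first 2 characters to the end (rotate left by 2), then convert every letter to lowercase.
For "imAGine", step one produces "AGineim"; step two turns that into "agineim".
(Check on "yeZOhKqfc": → "ZOhKqfcye" → "zohkqfcye" ✓)

agineim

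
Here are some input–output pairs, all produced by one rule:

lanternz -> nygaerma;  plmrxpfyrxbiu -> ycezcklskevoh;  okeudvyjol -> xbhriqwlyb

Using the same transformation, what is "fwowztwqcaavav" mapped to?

jsjbgmdjnpinin

The pattern: shift every letter 13 places forward in the alphabet (wrapping around) — i.e. ROT13, then swap each adjacent pair of characters (1↔2, 3↔4, ...).
On "fwowztwqcaavav": the first step gives "sjbjmgjdpnnini", and the second then gives "jsjbgmdjnpinin".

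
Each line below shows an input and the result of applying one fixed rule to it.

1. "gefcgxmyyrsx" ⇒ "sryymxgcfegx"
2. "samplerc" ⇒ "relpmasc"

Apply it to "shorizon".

Looking at the pairs, the operation is to move the last character to the front, then reverse the string.
Working it through for "shorizon": intermediate "nshorizo", final "ozirohsn".

ozirohsn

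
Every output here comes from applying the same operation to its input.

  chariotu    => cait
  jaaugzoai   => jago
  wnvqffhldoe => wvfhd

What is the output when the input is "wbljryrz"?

Looking at the pairs, the operation is to swap each adjacent pair of characters (1↔2, 3↔4, ...), then keep every other character starting from the second (positions 2nd, 4th, 6th, ...).
On "wbljryrz": the first step gives "bwjlyrzr", and the second then gives "wlrr".

wlrr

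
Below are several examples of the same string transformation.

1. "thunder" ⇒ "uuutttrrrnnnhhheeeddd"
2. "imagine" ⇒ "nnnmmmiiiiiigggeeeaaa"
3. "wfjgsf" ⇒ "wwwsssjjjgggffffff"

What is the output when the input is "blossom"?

The rule is to repeat every character 3 times, then sort the characters into reverse alphabetical order.
For "blossom", step one produces "bbblllooossssssooommm"; step two turns that into "ssssssoooooommmlllbbb".
(Check on "wfjgsf": → "wwwfffjjjgggsssfff" → "wwwsssjjjgggffffff" ✓)

ssssssoooooommmlllbbb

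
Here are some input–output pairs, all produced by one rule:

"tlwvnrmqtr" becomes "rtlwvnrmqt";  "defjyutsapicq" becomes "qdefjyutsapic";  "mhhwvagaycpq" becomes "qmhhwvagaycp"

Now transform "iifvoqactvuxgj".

jiifvoqactvuxg

Rule — move the last character to the front.
"iifvoqactvuxgj" → "jiifvoqactvuxg".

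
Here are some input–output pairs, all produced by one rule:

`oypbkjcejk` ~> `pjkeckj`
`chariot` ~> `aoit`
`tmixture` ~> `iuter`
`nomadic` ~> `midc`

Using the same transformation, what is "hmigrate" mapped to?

iaret

The rule is to swap each adjacent pair of characters (1↔2, 3↔4, ...), then delete the first 3 characters.
Working it through for "hmigrate": intermediate "mhgiaret", final "iaret".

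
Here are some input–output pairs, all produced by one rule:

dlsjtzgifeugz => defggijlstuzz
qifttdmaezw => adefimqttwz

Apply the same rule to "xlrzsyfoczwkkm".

cfkklmorswxyzz

Each output is the input with this applied: sort the characters into alphabetical order.
Doing the same to "xlrzsyfoczwkkm": "cfkklmorswxyzz".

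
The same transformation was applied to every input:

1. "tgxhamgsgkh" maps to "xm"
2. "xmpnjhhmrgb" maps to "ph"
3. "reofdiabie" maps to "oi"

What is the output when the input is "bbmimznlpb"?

mz

The transformation: delete the last 3 characters, then keep one character in every 3, starting at position 3 (positions 3rd, 6th, 9th, ...).
Working it through for "bbmimznlpb": intermediate "bbmimzn", final "mz".
(Check on "reofdiabie": → "reofdia" → "oi" ✓)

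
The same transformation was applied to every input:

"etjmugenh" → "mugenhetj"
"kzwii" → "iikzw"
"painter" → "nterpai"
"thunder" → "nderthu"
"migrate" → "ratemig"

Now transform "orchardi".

Rule — move the first 3 characters to the end (rotate left by 3).
Doing the same to "orchardi": "hardiorc".

hardiorc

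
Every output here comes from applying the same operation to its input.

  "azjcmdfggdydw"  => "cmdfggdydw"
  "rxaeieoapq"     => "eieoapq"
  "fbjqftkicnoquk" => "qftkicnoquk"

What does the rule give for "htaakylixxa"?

akylixxa

Looking at the pairs, the operation is to delete the first 3 characters.
Doing the same to "htaakylixxa": "akylixxa".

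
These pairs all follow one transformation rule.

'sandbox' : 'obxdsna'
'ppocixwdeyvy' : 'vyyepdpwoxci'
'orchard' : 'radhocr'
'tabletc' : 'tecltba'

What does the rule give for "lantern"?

rentlna

The rule is to move the last 2 characters to the front (rotate right by 2), then take characters alternately from the front and the back (1st, last, 2nd, 2nd-last, ...).
On "lantern": the first step gives "rnlante", and the second then gives "rentlna".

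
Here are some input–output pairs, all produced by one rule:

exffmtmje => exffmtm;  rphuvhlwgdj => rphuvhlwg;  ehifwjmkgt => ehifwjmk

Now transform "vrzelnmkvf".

vrzelnmk

Each output is the input with this applied: delete the last 2 characters.
Applying that to "vrzelnmkvf" gives "vrzelnmk".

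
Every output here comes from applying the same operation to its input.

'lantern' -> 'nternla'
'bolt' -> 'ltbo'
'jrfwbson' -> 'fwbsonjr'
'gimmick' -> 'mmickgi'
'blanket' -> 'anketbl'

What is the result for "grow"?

Rule — move the first 2 characters to the end (rotate left by 2).
So "grow" becomes "owgr".

owgr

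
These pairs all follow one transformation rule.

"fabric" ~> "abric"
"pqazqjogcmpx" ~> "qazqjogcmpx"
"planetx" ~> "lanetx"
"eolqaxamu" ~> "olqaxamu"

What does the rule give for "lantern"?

antern

The rule is to delete the first character.
"lantern" → "antern".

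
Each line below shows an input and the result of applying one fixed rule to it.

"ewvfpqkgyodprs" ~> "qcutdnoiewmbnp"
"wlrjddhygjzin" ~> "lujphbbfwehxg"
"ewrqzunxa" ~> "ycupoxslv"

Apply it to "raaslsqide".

The rule is to move the last character to the front, then shift every letter 2 places backward in the alphabet (wrapping around).
Working it through for "raaslsqide": intermediate "eraaslsqid", final "cpyyqjqogb".

cpyyqjqogb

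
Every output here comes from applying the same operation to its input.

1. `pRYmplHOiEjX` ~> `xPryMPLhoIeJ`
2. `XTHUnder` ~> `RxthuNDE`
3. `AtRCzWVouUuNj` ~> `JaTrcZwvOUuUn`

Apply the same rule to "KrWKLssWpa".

AkRwklSSwP

In each case the input is transformed by: flip the case of every letter, then move the last character to the front.
"KrWKLssWpa" → "AkRwklSSwP".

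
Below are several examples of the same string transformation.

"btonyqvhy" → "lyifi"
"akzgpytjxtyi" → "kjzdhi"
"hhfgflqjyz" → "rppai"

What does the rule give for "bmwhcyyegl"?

The rule is to shift every letter 10 places forward in the alphabet (wrapping around), then keep every other character starting from the first (positions 1st, 3rd, 5th, ...).
For "bmwhcyyegl", step one produces "lwgrmiioqv"; step two turns that into "lgmiq".
(Check on "akzgpytjxtyi": → "kujqzidthdis" → "kjzdhi" ✓)

lgmiq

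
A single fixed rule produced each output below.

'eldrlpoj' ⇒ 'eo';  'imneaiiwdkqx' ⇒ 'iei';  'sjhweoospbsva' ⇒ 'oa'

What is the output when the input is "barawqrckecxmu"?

In each case the input is transformed by: keep one character in every 3, starting at position 1 (positions 1st, 4th, 7th, ...), then keep only the vowels.
"barawqrckecxmu" → "barem" → "ae".

ae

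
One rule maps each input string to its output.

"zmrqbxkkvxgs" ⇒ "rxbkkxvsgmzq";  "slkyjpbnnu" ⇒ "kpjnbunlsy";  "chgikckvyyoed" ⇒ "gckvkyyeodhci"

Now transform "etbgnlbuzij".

Rule — swap each adjacent pair of characters (1↔2, 3↔4, ...), then move the first 3 characters to the end (rotate left by 3).
Doing the same to "etbgnlbuzij": "blnubizjteg".

blnubizjteg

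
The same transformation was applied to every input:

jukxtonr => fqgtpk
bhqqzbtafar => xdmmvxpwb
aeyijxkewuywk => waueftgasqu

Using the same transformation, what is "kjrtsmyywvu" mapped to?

Each output is the input with this applied: delete the last 2 characters, then shift every letter 4 places backward in the alphabet (wrapping around).
Applying both steps to "kjrtsmyywvu": "kjrtsmyyw", then "gfnpoiuus".

gfnpoiuus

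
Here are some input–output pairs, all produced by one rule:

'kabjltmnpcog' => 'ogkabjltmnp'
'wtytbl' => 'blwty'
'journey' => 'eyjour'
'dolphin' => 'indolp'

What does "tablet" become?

ettab

What's happening: move the last 2 characters to the front (rotate right by 2), then delete the last character.
Starting from "tablet": after the first operation, "ettabl"; after the second, "ettab".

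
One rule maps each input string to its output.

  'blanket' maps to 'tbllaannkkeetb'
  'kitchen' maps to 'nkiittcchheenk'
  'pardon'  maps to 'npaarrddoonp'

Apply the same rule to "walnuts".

swaallnnuuttsw

The transformation: double every character, then swap the first and last characters.
For "walnuts", step one produces "wwaallnnuuttss"; step two turns that into "swaallnnuuttsw".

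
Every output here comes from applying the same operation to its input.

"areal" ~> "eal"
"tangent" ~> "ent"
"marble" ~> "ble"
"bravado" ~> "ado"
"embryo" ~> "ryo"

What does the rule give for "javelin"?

lin

The transformation: keep only the last 3 characters.
On "javelin" that produces "lin".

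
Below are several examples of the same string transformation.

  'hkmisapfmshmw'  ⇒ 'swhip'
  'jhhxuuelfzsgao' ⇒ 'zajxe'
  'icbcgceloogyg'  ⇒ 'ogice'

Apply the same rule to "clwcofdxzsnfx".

Rule — keep one character in every 3, starting at position 1 (positions 1st, 4th, 7th, ...), then move the first 3 characters to the end (rotate left by 3).
"clwcofdxzsnfx" → "ccdsx" → "sxccd".

sxccd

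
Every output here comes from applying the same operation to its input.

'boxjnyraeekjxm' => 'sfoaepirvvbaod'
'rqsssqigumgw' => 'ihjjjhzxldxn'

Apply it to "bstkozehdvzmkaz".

In each case the input is transformed by: shift every letter 9 places backward in the alphabet (wrapping around).
Applying that to "bstkozehdvzmkaz" gives "sjkbfqvyumqdbrq".

sjkbfqvyumqdbrq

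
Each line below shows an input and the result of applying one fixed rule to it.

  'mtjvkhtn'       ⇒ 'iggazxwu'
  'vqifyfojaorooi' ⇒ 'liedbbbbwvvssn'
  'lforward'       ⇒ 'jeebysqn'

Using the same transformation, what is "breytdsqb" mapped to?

The pattern: sort the characters into reverse alphabetical order, then shift every letter 13 places forward in the alphabet (wrapping around) — i.e. ROT13.
On "breytdsqb": the first step gives "ytsrqedbb", and the second then gives "lgfedrqoo".

lgfedrqoo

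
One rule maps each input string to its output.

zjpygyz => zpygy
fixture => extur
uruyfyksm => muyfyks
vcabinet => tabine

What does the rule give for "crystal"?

In each case the input is transformed by: delete the first 2 characters, then move the last character to the front.
Applying both steps to "crystal": "ystal", then "lysta".
(Check on "fixture": → "xture" → "extur" ✓)

lysta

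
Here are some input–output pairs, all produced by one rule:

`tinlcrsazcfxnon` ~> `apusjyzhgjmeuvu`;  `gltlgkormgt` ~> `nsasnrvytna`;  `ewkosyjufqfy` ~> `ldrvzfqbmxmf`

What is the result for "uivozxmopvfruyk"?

The transformation: shift every letter 7 places forward in the alphabet (wrapping around).
For "uivozxmopvfruyk" the result is "bpcvgetvwcmybfr".

bpcvgetvwcmybfr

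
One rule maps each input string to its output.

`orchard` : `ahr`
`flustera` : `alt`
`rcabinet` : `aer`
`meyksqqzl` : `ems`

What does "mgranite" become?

The transformation: sort the characters into alphabetical order, then keep one character in every 3, starting at position 1 (positions 1st, 4th, 7th, ...).
"mgranite" → "aegimnrt" → "air".

air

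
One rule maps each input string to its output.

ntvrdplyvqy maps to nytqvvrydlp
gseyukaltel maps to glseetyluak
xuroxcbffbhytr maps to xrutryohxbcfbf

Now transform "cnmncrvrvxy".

cynxmvnrcvr

Each output is the input with this applied: take characters alternately from the front and the back (1st, last, 2nd, 2nd-last, ...).
For "cnmncrvrvxy" the result is "cynxmvnrcvr".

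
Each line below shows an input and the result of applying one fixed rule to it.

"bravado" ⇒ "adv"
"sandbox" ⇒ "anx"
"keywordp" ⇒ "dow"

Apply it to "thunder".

What's happening: sort the characters into alphabetical order, then keep one character in every 3, starting at position 1 (positions 1st, 4th, 7th, ...).
For "thunder", step one produces "dehnrtu"; step two turns that into "dnu".

dnu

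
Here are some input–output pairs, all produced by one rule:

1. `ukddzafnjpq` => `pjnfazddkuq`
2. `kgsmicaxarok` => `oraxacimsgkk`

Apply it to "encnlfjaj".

The rule is to move the last character to the front, then reverse the string.
On "encnlfjaj": the first step gives "jencnlfja", and the second then gives "ajflncnej".

ajflncnej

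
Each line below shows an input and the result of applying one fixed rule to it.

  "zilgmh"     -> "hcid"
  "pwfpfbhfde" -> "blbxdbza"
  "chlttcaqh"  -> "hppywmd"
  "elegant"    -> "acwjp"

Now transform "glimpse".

eiloa

The pattern: delete the first 2 characters, then shift every letter 4 places backward in the alphabet (wrapping around).
For "glimpse", step one produces "impse"; step two turns that into "eiloa".
(Check on "chlttcaqh": → "lttcaqh" → "hppywmd" ✓)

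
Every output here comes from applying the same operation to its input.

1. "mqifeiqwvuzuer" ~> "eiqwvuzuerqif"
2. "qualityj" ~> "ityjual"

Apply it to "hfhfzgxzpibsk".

In each case the input is transformed by: delete the first character, then move the first 3 characters to the end (rotate left by 3).
Working it through for "hfhfzgxzpibsk": intermediate "fhfzgxzpibsk", final "zgxzpibskfhf".
(Check on "mqifeiqwvuzuer": → "qifeiqwvuzuer" → "eiqwvuzuerqif" ✓)

zgxzpibskfhf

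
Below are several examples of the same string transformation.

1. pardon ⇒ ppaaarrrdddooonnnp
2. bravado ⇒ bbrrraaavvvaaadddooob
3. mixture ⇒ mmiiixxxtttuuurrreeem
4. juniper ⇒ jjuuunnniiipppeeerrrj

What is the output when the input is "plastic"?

pplllaaassstttiiicccp

Rule — repeat every character 3 times, then move the first character to the end.
For "plastic", step one produces "ppplllaaassstttiiiccc"; step two turns that into "pplllaaassstttiiicccp".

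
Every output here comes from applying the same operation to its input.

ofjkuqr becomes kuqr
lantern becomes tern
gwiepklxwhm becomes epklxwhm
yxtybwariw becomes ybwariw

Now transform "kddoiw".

In each case the input is transformed by: delete the first 3 characters.
So "kddoiw" becomes "oiw".

oiw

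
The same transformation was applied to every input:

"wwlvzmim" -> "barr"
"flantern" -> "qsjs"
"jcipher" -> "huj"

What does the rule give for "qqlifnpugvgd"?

The pattern: keep every other character starting from the second (positions 2nd, 4th, 6th, ...), then shift every letter 5 places forward in the alphabet (wrapping around).
"qqlifnpugvgd" → "vnszai".

vnszai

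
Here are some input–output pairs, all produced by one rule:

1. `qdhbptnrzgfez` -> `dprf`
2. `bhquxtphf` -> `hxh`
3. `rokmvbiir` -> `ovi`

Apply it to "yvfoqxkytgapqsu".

Rule — keep one character in every 3, starting at position 2 (positions 2nd, 5th, 8th, ...).
"yvfoqxkytgapqsu" → "vqyas".

vqyas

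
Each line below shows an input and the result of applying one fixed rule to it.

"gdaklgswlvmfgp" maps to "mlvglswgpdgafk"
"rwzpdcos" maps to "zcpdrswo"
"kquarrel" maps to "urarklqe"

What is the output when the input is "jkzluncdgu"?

Rule — take characters alternately from the front and the back (1st, last, 2nd, 2nd-last, ...), then swap the front and back halves of the string.
Applying both steps to "jkzluncdgu": "jukgzdlcun", then "dlcunjukgz".

dlcunjukgz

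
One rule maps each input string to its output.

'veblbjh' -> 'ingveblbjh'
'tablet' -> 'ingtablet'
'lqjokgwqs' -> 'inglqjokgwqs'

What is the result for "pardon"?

ingpardon

What's happening: prepend "ing".
For "pardon" the result is "ingpardon".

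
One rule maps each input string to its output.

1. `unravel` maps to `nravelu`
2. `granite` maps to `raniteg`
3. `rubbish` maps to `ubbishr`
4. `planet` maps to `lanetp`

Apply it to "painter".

Looking at the pairs, the operation is to move the first character to the end.
Applying that to "painter" gives "ainterp".

ainterp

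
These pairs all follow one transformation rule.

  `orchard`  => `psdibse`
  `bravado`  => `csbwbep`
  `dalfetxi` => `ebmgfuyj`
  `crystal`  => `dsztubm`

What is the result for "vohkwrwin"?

In each case the input is transformed by: shift every letter 1 place forward in the alphabet (wrapping around).
On "vohkwrwin" that produces "wpilxsxjo".

wpilxsxjo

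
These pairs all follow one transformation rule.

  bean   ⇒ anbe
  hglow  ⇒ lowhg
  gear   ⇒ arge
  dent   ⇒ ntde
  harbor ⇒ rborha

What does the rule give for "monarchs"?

narchsmo

Looking at the pairs, the operation is to move the first 2 characters to the end (rotate left by 2).
So "monarchs" becomes "narchsmo".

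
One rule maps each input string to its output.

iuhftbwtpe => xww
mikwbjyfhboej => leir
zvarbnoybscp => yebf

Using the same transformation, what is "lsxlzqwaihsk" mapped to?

What's happening: shift every letter 3 places forward in the alphabet (wrapping around), then keep one character in every 3, starting at position 2 (positions 2nd, 5th, 8th, ...).
Starting from "lsxlzqwaihsk": after the first operation, "ovaoctzdlkvn"; after the second, "vcdv".

vcdv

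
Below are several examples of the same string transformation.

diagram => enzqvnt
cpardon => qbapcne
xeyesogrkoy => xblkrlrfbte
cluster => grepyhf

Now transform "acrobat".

ongnpeb

The pattern: move the last 3 characters to the front (rotate right by 3), then shift every letter 13 places forward in the alphabet (wrapping around) — i.e. ROT13.
Applying both steps to "acrobat": "batacro", then "ongnpeb".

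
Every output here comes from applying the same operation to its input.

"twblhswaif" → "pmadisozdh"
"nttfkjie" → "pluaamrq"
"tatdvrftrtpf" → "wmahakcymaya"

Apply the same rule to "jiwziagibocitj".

Each output is the input with this applied: move the last 2 characters to the front (rotate right by 2), then shift every letter 7 places forward in the alphabet (wrapping around).
Working it through for "jiwziagibocitj": intermediate "tjjiwziagiboci", final "aqqpdgphnpivjp".

aqqpdgphnpivjp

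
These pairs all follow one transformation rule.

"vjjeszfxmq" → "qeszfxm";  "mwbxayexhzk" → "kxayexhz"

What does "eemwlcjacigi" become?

Rule — delete the first 3 characters, then move the last character to the front.
On "eemwlcjacigi" that produces "iwlcjacig".

iwlcjacig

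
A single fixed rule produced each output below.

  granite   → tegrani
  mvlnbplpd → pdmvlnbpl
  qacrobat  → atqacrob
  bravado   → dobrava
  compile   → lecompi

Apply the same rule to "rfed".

edrf

Looking at the pairs, the operation is to move the last 2 characters to the front (rotate right by 2).
Doing the same to "rfed": "edrf".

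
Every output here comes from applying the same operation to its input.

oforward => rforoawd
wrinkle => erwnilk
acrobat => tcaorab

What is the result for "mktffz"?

The rule is to swap each adjacent pair of characters (1↔2, 3↔4, ...), then move the last character to the front.
Doing the same to "mktffz": "fkmftz".
(Check on "oforward": → "foroawdr" → "rforoawd" ✓)

fkmftz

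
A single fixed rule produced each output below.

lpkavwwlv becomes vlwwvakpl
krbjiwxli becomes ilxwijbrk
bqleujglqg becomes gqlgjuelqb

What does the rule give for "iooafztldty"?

The pattern: reverse the string.
Applying that to "iooafztldty" gives "ytdltzfaooi".

ytdltzfaooi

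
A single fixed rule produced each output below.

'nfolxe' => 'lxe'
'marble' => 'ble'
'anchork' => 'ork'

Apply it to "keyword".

ord

The rule is to keep only the last 3 characters.
So "keyword" becomes "ord".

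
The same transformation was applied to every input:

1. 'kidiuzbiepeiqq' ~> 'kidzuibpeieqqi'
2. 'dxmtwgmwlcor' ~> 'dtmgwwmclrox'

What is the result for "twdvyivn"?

tvdiynvw

What's happening: swap each adjacent pair of characters (1↔2, 3↔4, ...), then move the first character to the end.
For "twdvyivn", step one produces "wtvdiynv"; step two turns that into "tvdiynvw".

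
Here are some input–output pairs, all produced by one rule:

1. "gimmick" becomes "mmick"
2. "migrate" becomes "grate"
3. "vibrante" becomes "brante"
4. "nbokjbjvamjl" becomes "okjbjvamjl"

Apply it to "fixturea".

In each case the input is transformed by: delete the first 2 characters.
So "fixturea" becomes "xturea".

xturea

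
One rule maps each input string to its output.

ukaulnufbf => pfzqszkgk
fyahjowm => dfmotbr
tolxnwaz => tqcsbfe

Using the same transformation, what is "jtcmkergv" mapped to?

yhrpjwla

Looking at the pairs, the operation is to delete the first character, then shift every letter 5 places forward in the alphabet (wrapping around).
For "jtcmkergv", step one produces "tcmkergv"; step two turns that into "yhrpjwla".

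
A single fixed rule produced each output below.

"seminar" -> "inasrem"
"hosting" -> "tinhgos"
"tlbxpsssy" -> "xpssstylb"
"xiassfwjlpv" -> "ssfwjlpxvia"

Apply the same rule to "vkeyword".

What's happening: swap the first and last characters, then move the first 3 characters to the end (rotate left by 3).
"vkeyword" → "dkeyworv" → "yworvdke".

yworvdke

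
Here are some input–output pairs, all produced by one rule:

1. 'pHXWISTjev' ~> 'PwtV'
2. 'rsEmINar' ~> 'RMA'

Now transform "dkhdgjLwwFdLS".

The transformation: flip the case of every letter, then keep one character in every 3, starting at position 1 (positions 1st, 4th, 7th, ...).
"dkhdgjLwwFdLS" → "DKHDGJlWWfDls" → "DDlfs".
(Check on "rsEmINar": → "RSeMinAR" → "RMA" ✓)

DDlfs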